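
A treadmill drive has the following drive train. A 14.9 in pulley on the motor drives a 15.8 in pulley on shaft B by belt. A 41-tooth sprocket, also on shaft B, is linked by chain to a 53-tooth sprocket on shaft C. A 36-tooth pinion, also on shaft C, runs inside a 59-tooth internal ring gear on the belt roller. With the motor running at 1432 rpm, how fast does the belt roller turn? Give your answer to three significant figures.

the motor → shaft B (belt, 15.8/14.9): 1432 ÷ 1.0604 = 1350.4 rpm
shaft B → shaft C (chain, 53/41): 1350.4 ÷ 1.2927 = 1044.7 rpm
shaft C → the belt roller (internal gear, 59/36): 1044.7 ÷ 1.6389 = 637.43 rpm

637 rpm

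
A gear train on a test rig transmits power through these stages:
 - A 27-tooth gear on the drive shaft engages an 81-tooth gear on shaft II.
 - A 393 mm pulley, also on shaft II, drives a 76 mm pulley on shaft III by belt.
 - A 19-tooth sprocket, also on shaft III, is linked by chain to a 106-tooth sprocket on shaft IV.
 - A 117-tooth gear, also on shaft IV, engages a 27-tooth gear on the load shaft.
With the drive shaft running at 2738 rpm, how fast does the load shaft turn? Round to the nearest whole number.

Gear mesh: ratio = 81/27 = 3, so shaft II turns at 2738 / 3 = 912.67 rpm.
Belt: ratio = 76/393 = 0.19338, so shaft III turns at 912.67 / 0.19338 = 4719.4 rpm.
Chain: ratio = 106/19 = 5.5789, so shaft IV turns at 4719.4 / 5.5789 = 845.94 rpm.
Gear mesh: ratio = 27/117 = 0.23077, so the load shaft turns at 845.94 / 0.23077 = 3665.7 rpm.

3666 rpm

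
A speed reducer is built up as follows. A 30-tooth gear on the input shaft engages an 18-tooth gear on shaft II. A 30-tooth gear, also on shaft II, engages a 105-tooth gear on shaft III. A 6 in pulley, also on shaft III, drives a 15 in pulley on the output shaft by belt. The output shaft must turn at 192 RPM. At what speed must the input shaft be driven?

Overall ratio R = 0.6 × 3.5 × 2.5 = 5.25.
Required input speed = output speed × R = 192 × 5.25 = 1008 RPM.

1008 RPM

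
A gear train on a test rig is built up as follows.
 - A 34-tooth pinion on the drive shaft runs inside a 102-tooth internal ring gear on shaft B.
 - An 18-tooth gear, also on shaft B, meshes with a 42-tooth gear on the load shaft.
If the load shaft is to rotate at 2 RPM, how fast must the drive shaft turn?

Overall ratio R = 3 × 2.3333 = 7.
Required input speed = output speed × R = 2 × 7 = 14 RPM.

14 RPM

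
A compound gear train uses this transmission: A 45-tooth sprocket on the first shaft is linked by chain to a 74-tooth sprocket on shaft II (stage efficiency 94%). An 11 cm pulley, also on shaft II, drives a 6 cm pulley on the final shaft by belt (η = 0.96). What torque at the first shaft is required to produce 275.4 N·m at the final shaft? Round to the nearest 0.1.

340.2 N·m

Overall ratio R = 1.6444 × 0.54545 = 0.89697; overall efficiency η = 0.94 × 0.96 = 0.9024.
Input torque = output torque / (R × η) = 275.4 / (0.89697 × 0.9024) = 340.24 N·m.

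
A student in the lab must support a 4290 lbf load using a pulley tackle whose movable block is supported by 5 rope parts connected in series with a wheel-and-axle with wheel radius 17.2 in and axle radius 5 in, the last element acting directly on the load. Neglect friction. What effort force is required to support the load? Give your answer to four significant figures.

Block-and-tackle MA = number of supporting rope parts = 5.
Wheel-and-axle MA = R/r = 17.2/5 = 3.44.
Combined ideal MA = 5 × 3.44 = 17.2.
Effort = load / MA = 4290 / 17.2 = 249.42 lbf.

249.4 lbf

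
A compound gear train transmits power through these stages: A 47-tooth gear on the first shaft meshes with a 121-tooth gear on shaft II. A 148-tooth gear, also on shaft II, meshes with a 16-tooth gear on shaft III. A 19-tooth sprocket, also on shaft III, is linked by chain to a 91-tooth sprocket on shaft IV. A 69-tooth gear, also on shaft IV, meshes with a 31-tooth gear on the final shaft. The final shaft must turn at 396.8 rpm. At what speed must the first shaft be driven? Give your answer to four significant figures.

Overall ratio R = 2.5745 × 0.10811 × 4.7895 × 0.44928 = 0.59889.
Required input speed = output speed × R = 396.8 × 0.59889 = 237.64 rpm.

237.6 rpm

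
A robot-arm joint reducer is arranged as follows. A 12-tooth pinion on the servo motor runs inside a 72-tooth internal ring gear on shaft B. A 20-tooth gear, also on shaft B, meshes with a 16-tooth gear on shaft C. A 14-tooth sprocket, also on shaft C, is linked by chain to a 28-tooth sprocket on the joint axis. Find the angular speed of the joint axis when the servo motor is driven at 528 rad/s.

Internal gear: ratio = 72/12 = 6, so shaft B turns at 528 / 6 = 88 rad/s.
Gear mesh: ratio = 16/20 = 0.8, so shaft C turns at 88 / 0.8 = 110 rad/s.
Chain: ratio = 28/14 = 2, so the joint axis turns at 110 / 2 = 55 rad/s.

55 rad/s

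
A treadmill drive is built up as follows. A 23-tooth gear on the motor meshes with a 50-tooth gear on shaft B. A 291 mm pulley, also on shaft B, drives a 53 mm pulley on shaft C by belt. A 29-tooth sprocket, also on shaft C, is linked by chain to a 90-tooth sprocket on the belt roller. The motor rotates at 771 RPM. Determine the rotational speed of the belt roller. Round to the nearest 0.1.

gear mesh 50/23 = 2.1739 → 771/2.1739 = 354.66 RPM
belt 53/291 = 0.18213 → 354.66/0.18213 = 1947.3 RPM
chain 90/29 = 3.1034 → 1947.3/3.1034 = 627.46 RPM

627.5 RPM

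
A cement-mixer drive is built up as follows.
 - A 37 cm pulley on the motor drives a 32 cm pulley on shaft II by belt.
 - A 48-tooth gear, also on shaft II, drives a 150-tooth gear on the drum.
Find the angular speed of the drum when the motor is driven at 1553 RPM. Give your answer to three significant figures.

belt 32/37 = 0.86486 → 1553/0.86486 = 1795.7 RPM
gear mesh 150/48 = 3.125 → 1795.7/3.125 = 574.61 RPM

575 RPM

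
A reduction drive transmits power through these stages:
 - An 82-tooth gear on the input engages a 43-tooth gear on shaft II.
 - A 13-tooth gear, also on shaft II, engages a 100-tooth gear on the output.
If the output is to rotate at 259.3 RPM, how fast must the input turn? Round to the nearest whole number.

Overall ratio R = 0.52439 × 7.6923 = 4.0338.
Required input speed = output speed × R = 259.3 × 4.0338 = 1046 RPM.

1046 RPM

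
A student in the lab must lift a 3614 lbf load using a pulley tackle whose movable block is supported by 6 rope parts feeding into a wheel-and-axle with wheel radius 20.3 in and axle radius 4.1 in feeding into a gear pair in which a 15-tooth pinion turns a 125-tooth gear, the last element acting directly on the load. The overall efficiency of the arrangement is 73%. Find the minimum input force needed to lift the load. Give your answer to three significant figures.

20.0 lbf

Block-and-tackle MA = number of supporting rope parts = 6.
Wheel-and-axle MA = R/r = 20.3/4.1 = 4.9512.
Gear pair MA = 125/15 = 8.3333.
Combined ideal MA = 6 × 4.9512 × 8.3333 = 247.56.
Actual MA = 247.56 × 0.73 = 180.72.
Effort = load / actual MA = 3614 / 180.72 = 19.998 lbf.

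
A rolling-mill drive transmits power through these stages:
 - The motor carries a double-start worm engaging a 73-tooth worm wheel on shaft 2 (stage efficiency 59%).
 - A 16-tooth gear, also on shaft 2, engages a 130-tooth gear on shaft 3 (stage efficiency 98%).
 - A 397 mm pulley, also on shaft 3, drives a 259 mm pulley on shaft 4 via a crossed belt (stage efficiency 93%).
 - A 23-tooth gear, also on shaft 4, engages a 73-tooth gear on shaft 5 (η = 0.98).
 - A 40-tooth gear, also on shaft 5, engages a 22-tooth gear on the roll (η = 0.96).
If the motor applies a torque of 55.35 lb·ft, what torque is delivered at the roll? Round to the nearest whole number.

9457 lb·ft

worm 73/2 = 36.5 → τ = 55.35·36.5·0.59 = 1192 lb·ft
gear mesh 130/16 = 8.125 → τ = 1192·8.125·0.98 = 9491 lb·ft
belt 259/397 = 0.65239 → τ = 9491·0.65239·0.93 = 5758.4 lb·ft
gear mesh 73/23 = 3.1739 → τ = 5758.4·3.1739·0.98 = 17911 lb·ft
gear mesh 22/40 = 0.55 → τ = 17911·0.55·0.96 = 9457.1 lb·ft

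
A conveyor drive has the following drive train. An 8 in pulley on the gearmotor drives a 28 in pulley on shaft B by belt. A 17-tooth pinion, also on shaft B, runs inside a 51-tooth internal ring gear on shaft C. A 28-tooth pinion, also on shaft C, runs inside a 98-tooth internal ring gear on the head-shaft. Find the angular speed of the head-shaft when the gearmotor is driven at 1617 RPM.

belt 28/8 = 3.5 → 1617/3.5 = 462 RPM
internal gear 51/17 = 3 → 462/3 = 154 RPM
internal gear 98/28 = 3.5 → 154/3.5 = 44 RPM

44 RPM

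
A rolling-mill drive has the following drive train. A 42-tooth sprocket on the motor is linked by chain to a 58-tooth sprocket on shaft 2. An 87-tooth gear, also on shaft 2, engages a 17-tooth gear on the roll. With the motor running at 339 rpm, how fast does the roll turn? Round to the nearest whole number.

the motor → shaft 2 (chain, 58/42): 339 ÷ 1.381 = 245.48 rpm
shaft 2 → the roll (gear mesh, 17/87): 245.48 ÷ 0.1954 = 1256.3 rpm

1256 rpm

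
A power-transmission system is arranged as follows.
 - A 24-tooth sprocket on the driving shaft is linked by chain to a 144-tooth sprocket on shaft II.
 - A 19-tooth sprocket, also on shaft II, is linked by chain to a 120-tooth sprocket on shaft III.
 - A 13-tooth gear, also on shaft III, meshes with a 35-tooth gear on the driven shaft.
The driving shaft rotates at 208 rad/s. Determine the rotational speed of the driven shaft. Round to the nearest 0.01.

2.04 rad/s

Chain: ratio = 144/24 = 6, so shaft II turns at 208 / 6 = 34.667 rad/s.
Chain: ratio = 120/19 = 6.3158, so shaft III turns at 34.667 / 6.3158 = 5.4889 rad/s.
Gear mesh: ratio = 35/13 = 2.6923, so the driven shaft turns at 5.4889 / 2.6923 = 2.0387 rad/s.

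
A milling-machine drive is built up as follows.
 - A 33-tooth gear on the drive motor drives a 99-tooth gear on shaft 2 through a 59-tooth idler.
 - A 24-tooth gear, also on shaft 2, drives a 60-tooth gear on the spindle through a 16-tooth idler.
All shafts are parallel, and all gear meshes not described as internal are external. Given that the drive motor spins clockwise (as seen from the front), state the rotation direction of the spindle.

the drive motor → shaft 2: driver → idler → driven is 2 external meshes, 2 reversals → CW.
shaft 2 → the spindle: driver → idler → driven is 2 external meshes, 2 reversals → CW.
4 reversals in total — an even number — so the spindle turns the same way as the drive motor.

clockwise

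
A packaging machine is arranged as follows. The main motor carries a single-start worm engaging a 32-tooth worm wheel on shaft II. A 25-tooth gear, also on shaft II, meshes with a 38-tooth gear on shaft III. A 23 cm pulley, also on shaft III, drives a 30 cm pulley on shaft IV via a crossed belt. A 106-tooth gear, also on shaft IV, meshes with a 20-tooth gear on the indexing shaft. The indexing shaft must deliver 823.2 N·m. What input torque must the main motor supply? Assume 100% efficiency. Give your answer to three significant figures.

68.8 N·m

Overall ratio R = 32 × 1.52 × 1.3043 × 0.18868 = 11.97.
Input torque = output torque / R = 823.2 / 11.97 = 68.769 N·m.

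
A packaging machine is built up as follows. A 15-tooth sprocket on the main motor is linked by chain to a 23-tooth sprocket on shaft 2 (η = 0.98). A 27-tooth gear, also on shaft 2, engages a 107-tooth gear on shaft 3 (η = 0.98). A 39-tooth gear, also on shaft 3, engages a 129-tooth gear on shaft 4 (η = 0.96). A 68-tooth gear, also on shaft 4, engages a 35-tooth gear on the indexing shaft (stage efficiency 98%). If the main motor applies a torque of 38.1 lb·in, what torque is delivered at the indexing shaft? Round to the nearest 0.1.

chain 23/15 = 1.5333 → τ = 38.1·1.5333·0.98 = 57.252 lb·in
gear mesh 107/27 = 3.963 → τ = 57.252·3.963·0.98 = 222.35 lb·in
gear mesh 129/39 = 3.3077 → τ = 222.35·3.3077·0.96 = 706.04 lb·in
gear mesh 35/68 = 0.51471 → τ = 706.04·0.51471·0.98 = 356.14 lb·in

356.1 lb·in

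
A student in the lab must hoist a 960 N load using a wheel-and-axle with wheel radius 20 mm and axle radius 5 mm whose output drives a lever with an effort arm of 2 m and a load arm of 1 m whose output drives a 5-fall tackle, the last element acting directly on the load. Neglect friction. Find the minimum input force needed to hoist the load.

24 N

Wheel-and-axle MA = R/r = 20/5 = 4.
Lever MA = effort arm / load arm = 2/1 = 2.
Block-and-tackle MA = number of supporting rope parts = 5.
Combined ideal MA = 4 × 2 × 5 = 40.
Effort = load / MA = 960 / 40 = 24 N.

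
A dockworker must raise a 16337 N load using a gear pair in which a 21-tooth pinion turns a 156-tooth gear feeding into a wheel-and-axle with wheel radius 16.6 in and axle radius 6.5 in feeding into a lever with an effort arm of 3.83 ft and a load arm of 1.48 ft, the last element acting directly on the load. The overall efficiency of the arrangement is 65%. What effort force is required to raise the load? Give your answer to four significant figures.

Gear pair MA = 156/21 = 7.4286.
Wheel-and-axle MA = R/r = 16.6/6.5 = 2.5538.
Lever MA = effort arm / load arm = 3.83/1.48 = 2.5878.
Combined ideal MA = 7.4286 × 2.5538 × 2.5878 = 49.095.
Actual MA = 49.095 × 0.65 = 31.912.
Effort = load / actual MA = 16337 / 31.912 = 511.94 N.

511.9 N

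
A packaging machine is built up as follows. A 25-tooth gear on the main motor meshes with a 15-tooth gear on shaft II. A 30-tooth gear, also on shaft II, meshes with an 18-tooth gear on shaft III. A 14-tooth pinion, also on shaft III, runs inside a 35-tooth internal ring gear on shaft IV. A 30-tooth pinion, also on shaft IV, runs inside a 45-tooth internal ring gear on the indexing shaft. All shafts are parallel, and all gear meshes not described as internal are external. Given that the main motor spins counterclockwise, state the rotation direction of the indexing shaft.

counterclockwise

the main motor → shaft II: external mesh, 1 reversal → CW.
shaft II → shaft III: external mesh, 1 reversal → CCW.
shaft III → shaft IV: internal mesh, same direction → CCW.
shaft IV → the indexing shaft: internal mesh, same direction → CCW.
2 reversals in total — an even number — so the indexing shaft turns the same way as the main motor.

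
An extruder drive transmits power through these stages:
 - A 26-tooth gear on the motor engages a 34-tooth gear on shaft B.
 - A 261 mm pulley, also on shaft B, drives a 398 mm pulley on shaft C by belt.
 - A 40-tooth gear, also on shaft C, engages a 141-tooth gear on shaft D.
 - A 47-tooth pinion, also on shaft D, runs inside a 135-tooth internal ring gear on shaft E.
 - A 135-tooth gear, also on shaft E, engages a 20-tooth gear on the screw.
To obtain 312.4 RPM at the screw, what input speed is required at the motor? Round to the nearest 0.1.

934.4 RPM

Overall ratio R = 1.3077 × 1.5249 × 3.525 × 2.8723 × 0.14815 = 2.9912.
Required input speed = output speed × R = 312.4 × 2.9912 = 934.44 RPM.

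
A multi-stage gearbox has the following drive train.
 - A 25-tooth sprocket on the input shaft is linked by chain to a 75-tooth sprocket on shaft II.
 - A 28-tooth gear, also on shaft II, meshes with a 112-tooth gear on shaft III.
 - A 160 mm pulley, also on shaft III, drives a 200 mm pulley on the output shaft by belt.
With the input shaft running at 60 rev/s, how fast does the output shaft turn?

the input shaft → shaft II (chain, 75/25): 60 ÷ 3 = 20 rev/s
shaft II → shaft III (gear mesh, 112/28): 20 ÷ 4 = 5 rev/s
shaft III → the output shaft (belt, 200/160): 5 ÷ 1.25 = 4 rev/s

4 rev/s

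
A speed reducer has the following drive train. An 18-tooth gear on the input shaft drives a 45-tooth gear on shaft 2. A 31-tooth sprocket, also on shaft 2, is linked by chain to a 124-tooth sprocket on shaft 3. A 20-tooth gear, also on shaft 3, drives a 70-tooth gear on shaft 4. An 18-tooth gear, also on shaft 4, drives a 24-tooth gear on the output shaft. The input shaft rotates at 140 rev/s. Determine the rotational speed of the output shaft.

3 rev/s

gear mesh 45/18 = 2.5 → 140/2.5 = 56 rev/s
chain 124/31 = 4 → 56/4 = 14 rev/s
gear mesh 70/20 = 3.5 → 14/3.5 = 4 rev/s
gear mesh 24/18 = 1.3333 → 4/1.3333 = 3 rev/s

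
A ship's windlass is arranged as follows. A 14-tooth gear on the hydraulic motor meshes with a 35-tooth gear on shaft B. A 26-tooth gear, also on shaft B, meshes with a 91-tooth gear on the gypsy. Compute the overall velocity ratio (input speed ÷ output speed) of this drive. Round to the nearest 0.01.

Each stage contributes driven/driver: gear mesh 35/14 = 2.5, gear mesh 91/26 = 3.5.
Overall: 2.5 × 3.5 = 8.75.

8.75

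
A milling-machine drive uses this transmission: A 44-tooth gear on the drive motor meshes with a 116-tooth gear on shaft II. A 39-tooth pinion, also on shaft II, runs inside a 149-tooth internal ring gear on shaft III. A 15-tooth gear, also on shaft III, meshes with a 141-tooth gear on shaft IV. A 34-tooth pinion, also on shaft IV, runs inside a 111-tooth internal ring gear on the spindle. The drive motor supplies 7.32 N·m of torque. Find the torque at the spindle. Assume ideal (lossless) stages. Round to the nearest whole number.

gear mesh 116/44 = 2.6364 → τ = 7.32·2.6364 = 19.298 N·m
internal gear 149/39 = 3.8205 → τ = 19.298·3.8205 = 73.729 N·m
gear mesh 141/15 = 9.4 → τ = 73.729·9.4 = 693.05 N·m
internal gear 111/34 = 3.2647 → τ = 693.05·3.2647 = 2262.6 N·m

2263 N·m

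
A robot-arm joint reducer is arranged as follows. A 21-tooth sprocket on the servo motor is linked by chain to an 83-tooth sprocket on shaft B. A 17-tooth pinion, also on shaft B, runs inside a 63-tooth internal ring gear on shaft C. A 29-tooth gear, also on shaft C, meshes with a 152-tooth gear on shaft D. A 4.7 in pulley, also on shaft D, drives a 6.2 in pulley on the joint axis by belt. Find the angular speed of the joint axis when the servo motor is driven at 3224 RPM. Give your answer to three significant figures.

31.8 RPM

Chain: ratio = 83/21 = 3.9524, so shaft B turns at 3224 / 3.9524 = 815.71 RPM.
Internal gear: ratio = 63/17 = 3.7059, so shaft C turns at 815.71 / 3.7059 = 220.11 RPM.
Gear mesh: ratio = 152/29 = 5.2414, so shaft D turns at 220.11 / 5.2414 = 41.995 RPM.
Belt: ratio = 6.2/4.7 = 1.3191, so the joint axis turns at 41.995 / 1.3191 = 31.835 RPM.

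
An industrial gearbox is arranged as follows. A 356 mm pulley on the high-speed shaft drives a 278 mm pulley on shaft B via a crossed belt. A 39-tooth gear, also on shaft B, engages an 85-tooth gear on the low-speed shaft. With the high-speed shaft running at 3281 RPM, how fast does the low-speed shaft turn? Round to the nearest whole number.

the high-speed shaft → shaft B (belt, 278/356): 3281 ÷ 0.7809 = 4201.6 RPM
shaft B → the low-speed shaft (gear mesh, 85/39): 4201.6 ÷ 2.1795 = 1927.8 RPM

1928 RPM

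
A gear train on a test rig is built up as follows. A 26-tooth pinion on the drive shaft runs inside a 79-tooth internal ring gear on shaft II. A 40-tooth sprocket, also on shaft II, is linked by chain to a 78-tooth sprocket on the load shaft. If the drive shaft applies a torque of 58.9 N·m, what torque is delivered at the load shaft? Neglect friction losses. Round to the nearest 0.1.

349.0 N·m

After the internal gear (79/26): 58.9 × 3.0385 = 178.97 N·m
After the chain (78/40): 178.97 × 1.95 = 348.98 N·m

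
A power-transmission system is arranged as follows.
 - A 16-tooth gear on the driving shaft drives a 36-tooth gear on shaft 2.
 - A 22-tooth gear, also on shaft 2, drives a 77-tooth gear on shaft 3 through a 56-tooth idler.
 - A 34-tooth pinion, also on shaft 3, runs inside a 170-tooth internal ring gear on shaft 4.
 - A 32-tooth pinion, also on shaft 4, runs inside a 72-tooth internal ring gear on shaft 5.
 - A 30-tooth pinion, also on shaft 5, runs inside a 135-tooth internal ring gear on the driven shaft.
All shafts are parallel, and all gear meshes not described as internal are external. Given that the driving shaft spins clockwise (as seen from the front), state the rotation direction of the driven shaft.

the driving shaft → shaft 2: external mesh, 1 reversal → CCW.
shaft 2 → shaft 3: driver → idler → driven is 2 external meshes, 2 reversals → CCW.
shaft 3 → shaft 4: internal mesh, same direction → CCW.
shaft 4 → shaft 5: internal mesh, same direction → CCW.
shaft 5 → the driven shaft: internal mesh, same direction → CCW.
3 reversals in total — an odd number — so the driven shaft turns opposite to the driving shaft.

anticlockwise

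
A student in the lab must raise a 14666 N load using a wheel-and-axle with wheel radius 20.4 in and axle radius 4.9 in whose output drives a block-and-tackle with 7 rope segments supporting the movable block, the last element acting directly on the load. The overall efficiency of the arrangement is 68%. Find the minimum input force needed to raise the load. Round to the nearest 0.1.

Wheel-and-axle MA = R/r = 20.4/4.9 = 4.1633.
Block-and-tackle MA = number of supporting rope parts = 7.
Combined ideal MA = 4.1633 × 7 = 29.143.
Actual MA = 29.143 × 0.68 = 19.817.
Effort = load / actual MA = 14666 / 19.817 = 740.07 N.

740.1 N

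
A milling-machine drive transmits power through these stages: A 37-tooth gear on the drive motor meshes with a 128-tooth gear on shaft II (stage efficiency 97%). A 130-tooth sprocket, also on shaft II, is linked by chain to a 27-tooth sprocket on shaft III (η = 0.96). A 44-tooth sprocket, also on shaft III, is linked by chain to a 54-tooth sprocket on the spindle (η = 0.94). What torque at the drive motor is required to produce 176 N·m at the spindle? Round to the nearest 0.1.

228.0 N·m

Overall ratio R = 3.4595 × 0.20769 × 1.2273 = 0.8818; overall efficiency η = 0.97 × 0.96 × 0.94 = 0.8753.
Input torque = output torque / (R × η) = 176 / (0.8818 × 0.8753) = 228.02 N·m.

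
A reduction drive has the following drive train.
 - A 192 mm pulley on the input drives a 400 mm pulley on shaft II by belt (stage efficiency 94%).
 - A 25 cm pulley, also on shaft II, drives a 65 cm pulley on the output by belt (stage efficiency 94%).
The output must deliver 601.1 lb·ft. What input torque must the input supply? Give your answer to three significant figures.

126 lb·ft

Overall ratio R = 2.0833 × 2.6 = 5.4167; overall efficiency η = 0.94 × 0.94 = 0.8836.
Input torque = output torque / (R × η) = 601.1 / (5.4167 × 0.8836) = 125.59 lb·ft.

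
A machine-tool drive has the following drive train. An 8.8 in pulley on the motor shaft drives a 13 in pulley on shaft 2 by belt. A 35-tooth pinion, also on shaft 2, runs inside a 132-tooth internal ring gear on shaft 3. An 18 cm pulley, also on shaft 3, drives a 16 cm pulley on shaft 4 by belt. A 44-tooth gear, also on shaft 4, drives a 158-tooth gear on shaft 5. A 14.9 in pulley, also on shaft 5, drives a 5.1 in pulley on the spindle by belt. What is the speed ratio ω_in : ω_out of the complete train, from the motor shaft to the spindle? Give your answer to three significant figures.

6.09

Each stage contributes driven/driver: belt 13/8.8 = 1.4773, internal gear 132/35 = 3.7714, belt 16/18 = 0.88889, gear mesh 158/44 = 3.5909, belt 5.1/14.9 = 0.34228.
Overall: 1.4773 × 3.7714 × 0.88889 × 3.5909 × 0.34228 = 6.087.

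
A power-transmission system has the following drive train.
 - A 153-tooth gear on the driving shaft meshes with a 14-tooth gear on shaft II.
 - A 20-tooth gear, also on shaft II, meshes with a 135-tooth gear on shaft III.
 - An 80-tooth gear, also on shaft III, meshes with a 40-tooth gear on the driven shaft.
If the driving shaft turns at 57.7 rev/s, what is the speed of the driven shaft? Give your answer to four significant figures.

Gear mesh: ratio = 14/153 = 0.091503, so shaft II turns at 57.7 / 0.091503 = 630.58 rev/s.
Gear mesh: ratio = 135/20 = 6.75, so shaft III turns at 630.58 / 6.75 = 93.419 rev/s.
Gear mesh: ratio = 40/80 = 0.5, so the driven shaft turns at 93.419 / 0.5 = 186.84 rev/s.

186.8 rev/s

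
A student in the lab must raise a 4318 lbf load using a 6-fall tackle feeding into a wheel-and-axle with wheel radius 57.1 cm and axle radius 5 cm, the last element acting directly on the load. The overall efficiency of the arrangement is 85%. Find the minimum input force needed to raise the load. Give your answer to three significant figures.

Block-and-tackle MA = number of supporting rope parts = 6.
Wheel-and-axle MA = R/r = 57.1/5 = 11.42.
Combined ideal MA = 6 × 11.42 = 68.52.
Actual MA = 68.52 × 0.85 = 58.242.
Effort = load / actual MA = 4318 / 58.242 = 74.139 lbf.

74.1 lbf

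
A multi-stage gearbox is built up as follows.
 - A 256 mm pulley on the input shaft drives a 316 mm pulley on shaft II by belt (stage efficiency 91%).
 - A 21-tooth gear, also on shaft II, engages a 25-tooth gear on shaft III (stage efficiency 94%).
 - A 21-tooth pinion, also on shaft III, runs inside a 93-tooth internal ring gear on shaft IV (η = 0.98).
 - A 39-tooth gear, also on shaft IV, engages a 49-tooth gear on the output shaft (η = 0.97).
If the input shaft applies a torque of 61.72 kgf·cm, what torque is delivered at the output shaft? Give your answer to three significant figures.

After the belt (316/256): 61.72 × 1.2344 × 0.91 = 69.329 kgf·cm
After the gear mesh (25/21): 69.329 × 1.1905 × 0.94 = 77.582 kgf·cm
After the internal gear (93/21): 77.582 × 4.4286 × 0.98 = 336.71 kgf·cm
After the gear mesh (49/39): 336.71 × 1.2564 × 0.97 = 410.35 kgf·cm

410 kgf·cm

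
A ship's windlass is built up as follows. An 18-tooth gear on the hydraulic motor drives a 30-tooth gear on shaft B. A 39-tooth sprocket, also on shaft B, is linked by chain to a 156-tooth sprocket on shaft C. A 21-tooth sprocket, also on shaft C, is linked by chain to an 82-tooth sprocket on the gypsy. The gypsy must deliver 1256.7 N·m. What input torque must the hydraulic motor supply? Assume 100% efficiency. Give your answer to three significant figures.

48.3 N·m

Overall ratio R = 1.6667 × 4 × 3.9048 = 26.032.
Input torque = output torque / R = 1256.7 / 26.032 = 48.276 N·m.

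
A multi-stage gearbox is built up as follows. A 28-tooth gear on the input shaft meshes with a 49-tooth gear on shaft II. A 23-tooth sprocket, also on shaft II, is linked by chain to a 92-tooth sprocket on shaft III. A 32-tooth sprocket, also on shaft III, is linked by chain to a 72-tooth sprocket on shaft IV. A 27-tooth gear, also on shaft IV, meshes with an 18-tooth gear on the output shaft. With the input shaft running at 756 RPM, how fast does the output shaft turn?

72 RPM

the input shaft → shaft II (gear mesh, 49/28): 756 ÷ 1.75 = 432 RPM
shaft II → shaft III (chain, 92/23): 432 ÷ 4 = 108 RPM
shaft III → shaft IV (chain, 72/32): 108 ÷ 2.25 = 48 RPM
shaft IV → the output shaft (gear mesh, 18/27): 48 ÷ 0.66667 = 72 RPM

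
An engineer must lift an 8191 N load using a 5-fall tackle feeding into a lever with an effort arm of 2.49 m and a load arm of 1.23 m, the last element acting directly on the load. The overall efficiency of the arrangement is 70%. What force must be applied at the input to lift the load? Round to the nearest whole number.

1156 N

Block-and-tackle MA = number of supporting rope parts = 5.
Lever MA = effort arm / load arm = 2.49/1.23 = 2.0244.
Combined ideal MA = 5 × 2.0244 = 10.122.
Actual MA = 10.122 × 0.70 = 7.0854.
Effort = load / actual MA = 8191 / 7.0854 = 1156 N.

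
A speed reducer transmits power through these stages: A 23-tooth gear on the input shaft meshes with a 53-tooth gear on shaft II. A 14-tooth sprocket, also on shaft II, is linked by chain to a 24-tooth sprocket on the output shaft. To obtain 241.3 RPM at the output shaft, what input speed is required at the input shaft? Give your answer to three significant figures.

Overall ratio R = 2.3043 × 1.7143 = 3.9503.
Required input speed = output speed × R = 241.3 × 3.9503 = 953.21 RPM.

953 RPM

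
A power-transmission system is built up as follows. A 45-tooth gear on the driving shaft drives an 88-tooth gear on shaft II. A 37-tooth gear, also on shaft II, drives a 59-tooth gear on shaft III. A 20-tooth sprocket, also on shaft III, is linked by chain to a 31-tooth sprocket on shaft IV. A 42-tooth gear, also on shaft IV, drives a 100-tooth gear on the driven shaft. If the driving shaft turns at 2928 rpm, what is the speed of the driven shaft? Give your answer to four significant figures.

Gear mesh: ratio = 88/45 = 1.9556, so shaft II turns at 2928 / 1.9556 = 1497.3 rpm.
Gear mesh: ratio = 59/37 = 1.5946, so shaft III turns at 1497.3 / 1.5946 = 938.97 rpm.
Chain: ratio = 31/20 = 1.55, so shaft IV turns at 938.97 / 1.55 = 605.79 rpm.
Gear mesh: ratio = 100/42 = 2.381, so the driven shaft turns at 605.79 / 2.381 = 254.43 rpm.

254.4 rpm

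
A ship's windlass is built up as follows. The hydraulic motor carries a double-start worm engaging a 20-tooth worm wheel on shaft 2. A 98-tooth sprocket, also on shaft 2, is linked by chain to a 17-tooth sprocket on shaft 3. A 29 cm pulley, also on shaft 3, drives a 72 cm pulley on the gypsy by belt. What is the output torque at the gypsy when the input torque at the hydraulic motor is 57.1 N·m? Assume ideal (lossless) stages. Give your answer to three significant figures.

Worm: ratio = 20/2 = 10; torque at shaft 2 = 57.1 × 10 = 571 N·m.
Chain: ratio = 17/98 = 0.17347; torque at shaft 3 = 571 × 0.17347 = 99.051 N·m.
Belt: ratio = 72/29 = 2.4828; torque at the gypsy = 99.051 × 2.4828 = 245.92 N·m.

246 N·m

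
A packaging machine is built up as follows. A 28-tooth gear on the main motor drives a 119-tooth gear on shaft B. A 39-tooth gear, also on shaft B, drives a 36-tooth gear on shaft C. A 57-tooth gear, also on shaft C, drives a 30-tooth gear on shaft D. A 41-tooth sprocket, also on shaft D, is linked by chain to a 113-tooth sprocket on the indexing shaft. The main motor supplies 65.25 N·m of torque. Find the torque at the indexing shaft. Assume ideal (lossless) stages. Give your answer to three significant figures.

371 N·m

Gear mesh: ratio = 119/28 = 4.25; torque at shaft B = 65.25 × 4.25 = 277.31 N·m.
Gear mesh: ratio = 36/39 = 0.92308; torque at shaft C = 277.31 × 0.92308 = 255.98 N·m.
Gear mesh: ratio = 30/57 = 0.52632; torque at shaft D = 255.98 × 0.52632 = 134.73 N·m.
Chain: ratio = 113/41 = 2.7561; torque at the indexing shaft = 134.73 × 2.7561 = 371.32 N·m.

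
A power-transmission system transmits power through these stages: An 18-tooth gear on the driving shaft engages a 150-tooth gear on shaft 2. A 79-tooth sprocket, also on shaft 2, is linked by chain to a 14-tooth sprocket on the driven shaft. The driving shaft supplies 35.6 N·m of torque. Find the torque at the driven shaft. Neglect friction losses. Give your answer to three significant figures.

52.6 N·m

Gear mesh: ratio = 150/18 = 8.3333; torque at shaft 2 = 35.6 × 8.3333 = 296.67 N·m.
Chain: ratio = 14/79 = 0.17722; torque at the driven shaft = 296.67 × 0.17722 = 52.574 N·m.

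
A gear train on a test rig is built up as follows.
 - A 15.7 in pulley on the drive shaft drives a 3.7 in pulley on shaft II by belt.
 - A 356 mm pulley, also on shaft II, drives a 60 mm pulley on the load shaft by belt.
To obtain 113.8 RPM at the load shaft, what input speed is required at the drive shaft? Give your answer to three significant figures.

Overall ratio R = 0.23567 × 0.16854 = 0.039719.
Required input speed = output speed × R = 113.8 × 0.039719 = 4.5201 RPM.

4.52 RPM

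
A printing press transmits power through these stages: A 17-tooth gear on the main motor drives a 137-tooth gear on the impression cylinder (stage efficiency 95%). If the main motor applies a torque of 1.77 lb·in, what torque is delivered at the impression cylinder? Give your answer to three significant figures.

Gear mesh: ratio = 137/17 = 8.0588; torque at the impression cylinder = 1.77 × 8.0588 × 0.95 = 13.551 lb·in.

13.6 lb·in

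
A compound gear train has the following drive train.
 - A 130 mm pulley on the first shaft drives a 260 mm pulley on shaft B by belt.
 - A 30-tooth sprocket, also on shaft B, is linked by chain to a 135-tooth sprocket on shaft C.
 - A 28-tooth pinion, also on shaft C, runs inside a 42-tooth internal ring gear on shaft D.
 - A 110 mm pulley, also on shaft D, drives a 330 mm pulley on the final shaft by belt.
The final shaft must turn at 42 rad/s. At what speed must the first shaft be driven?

Overall ratio R = 2 × 4.5 × 1.5 × 3 = 40.5.
Required input speed = output speed × R = 42 × 40.5 = 1701 rad/s.

1701 rad/s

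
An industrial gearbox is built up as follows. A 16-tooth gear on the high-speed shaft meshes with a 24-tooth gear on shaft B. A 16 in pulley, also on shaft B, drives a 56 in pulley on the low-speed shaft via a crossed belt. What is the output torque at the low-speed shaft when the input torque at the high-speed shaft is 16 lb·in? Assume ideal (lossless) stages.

After the gear mesh (24/16): 16 × 1.5 = 24 lb·in
After the belt (56/16): 24 × 3.5 = 84 lb·in

84 lb·in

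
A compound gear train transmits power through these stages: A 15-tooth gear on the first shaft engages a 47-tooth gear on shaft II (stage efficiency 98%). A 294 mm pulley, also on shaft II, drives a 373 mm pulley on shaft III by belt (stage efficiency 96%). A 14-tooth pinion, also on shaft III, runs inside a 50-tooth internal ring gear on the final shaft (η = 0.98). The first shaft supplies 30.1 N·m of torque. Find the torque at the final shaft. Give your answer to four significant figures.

394.0 N·m

After the gear mesh (47/15): 30.1 × 3.1333 × 0.98 = 92.427 N·m
After the belt (373/294): 92.427 × 1.2687 × 0.96 = 112.57 N·m
After the internal gear (50/14): 112.57 × 3.5714 × 0.98 = 394 N·m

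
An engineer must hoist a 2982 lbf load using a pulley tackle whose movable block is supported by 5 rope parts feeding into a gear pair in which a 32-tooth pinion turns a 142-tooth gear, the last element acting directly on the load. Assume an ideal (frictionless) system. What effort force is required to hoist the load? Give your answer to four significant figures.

Block-and-tackle MA = number of supporting rope parts = 5.
Gear pair MA = 142/32 = 4.4375.
Combined ideal MA = 5 × 4.4375 = 22.188.
Effort = load / MA = 2982 / 22.188 = 134.4 lbf.

134.4 lbf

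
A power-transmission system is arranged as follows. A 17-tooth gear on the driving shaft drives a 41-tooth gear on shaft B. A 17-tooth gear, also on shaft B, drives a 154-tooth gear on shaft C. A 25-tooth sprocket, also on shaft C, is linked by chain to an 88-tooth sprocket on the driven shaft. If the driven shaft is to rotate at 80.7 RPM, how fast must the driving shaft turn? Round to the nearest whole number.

Overall ratio R = 2.4118 × 9.0588 × 3.52 = 76.904.
Required input speed = output speed × R = 80.7 × 76.904 = 6206.2 RPM.

6206 RPM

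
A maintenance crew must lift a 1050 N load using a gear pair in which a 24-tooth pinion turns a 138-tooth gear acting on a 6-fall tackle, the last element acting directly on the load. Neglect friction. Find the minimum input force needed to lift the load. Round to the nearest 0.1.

30.4 N

Gear pair MA = 138/24 = 5.75.
Block-and-tackle MA = number of supporting rope parts = 6.
Combined ideal MA = 5.75 × 6 = 34.5.
Effort = load / MA = 1050 / 34.5 = 30.435 N.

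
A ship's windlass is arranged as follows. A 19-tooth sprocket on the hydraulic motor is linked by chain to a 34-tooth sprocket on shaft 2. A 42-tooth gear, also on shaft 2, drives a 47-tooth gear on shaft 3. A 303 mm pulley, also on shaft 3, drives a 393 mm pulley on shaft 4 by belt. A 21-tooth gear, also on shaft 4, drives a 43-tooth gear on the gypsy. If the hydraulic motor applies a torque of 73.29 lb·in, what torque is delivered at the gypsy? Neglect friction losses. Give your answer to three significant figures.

390 lb·in

chain 34/19 = 1.7895 → τ = 73.29·1.7895 = 131.15 lb·in
gear mesh 47/42 = 1.119 → τ = 131.15·1.119 = 146.76 lb·in
belt 393/303 = 1.297 → τ = 146.76·1.297 = 190.36 lb·in
gear mesh 43/21 = 2.0476 → τ = 190.36·2.0476 = 389.78 lb·in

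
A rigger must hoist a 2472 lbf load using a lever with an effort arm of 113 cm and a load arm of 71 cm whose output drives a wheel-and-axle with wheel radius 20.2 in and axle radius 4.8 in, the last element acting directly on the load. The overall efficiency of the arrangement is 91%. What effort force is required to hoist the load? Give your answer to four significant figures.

Lever MA = effort arm / load arm = 113/71 = 1.5915.
Wheel-and-axle MA = R/r = 20.2/4.8 = 4.2083.
Combined ideal MA = 1.5915 × 4.2083 = 6.6978.
Actual MA = 6.6978 × 0.91 = 6.095.
Effort = load / actual MA = 2472 / 6.095 = 405.58 lbf.

405.6 lbf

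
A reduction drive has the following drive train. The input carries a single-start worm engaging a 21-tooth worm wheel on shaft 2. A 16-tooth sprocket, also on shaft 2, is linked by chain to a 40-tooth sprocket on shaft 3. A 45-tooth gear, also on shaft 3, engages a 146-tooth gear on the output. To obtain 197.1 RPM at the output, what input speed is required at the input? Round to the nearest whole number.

33573 RPM

Overall ratio R = 21 × 2.5 × 3.2444 = 170.33.
Required input speed = output speed × R = 197.1 × 170.33 = 33573 RPM.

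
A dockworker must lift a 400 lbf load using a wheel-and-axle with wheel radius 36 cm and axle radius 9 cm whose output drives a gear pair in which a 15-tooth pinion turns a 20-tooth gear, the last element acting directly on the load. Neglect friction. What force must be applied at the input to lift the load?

75 lbf

Wheel-and-axle MA = R/r = 36/9 = 4.
Gear pair MA = 20/15 = 1.3333.
Combined ideal MA = 4 × 1.3333 = 5.3333.
Effort = load / MA = 400 / 5.3333 = 75 lbf.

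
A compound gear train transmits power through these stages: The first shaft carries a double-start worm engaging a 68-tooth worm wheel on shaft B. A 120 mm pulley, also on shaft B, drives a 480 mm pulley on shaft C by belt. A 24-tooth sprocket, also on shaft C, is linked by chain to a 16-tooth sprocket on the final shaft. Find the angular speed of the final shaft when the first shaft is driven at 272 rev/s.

3 rev/s

Worm: ratio = 68/2 = 34, so shaft B turns at 272 / 34 = 8 rev/s.
Belt: ratio = 480/120 = 4, so shaft C turns at 8 / 4 = 2 rev/s.
Chain: ratio = 16/24 = 0.66667, so the final shaft turns at 2 / 0.66667 = 3 rev/s.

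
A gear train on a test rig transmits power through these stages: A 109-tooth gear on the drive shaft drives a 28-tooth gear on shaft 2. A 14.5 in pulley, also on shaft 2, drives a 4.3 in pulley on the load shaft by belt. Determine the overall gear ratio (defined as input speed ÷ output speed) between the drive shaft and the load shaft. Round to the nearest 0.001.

0.076

Each stage contributes driven/driver: gear mesh 28/109 = 0.25688, belt 4.3/14.5 = 0.29655.
Overall: 0.25688 × 0.29655 = 0.076178.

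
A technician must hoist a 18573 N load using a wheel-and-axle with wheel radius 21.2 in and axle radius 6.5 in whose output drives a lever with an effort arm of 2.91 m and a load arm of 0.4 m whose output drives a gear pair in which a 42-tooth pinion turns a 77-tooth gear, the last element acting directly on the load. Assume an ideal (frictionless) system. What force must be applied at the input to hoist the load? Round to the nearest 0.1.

Wheel-and-axle MA = R/r = 21.2/6.5 = 3.2615.
Lever MA = effort arm / load arm = 2.91/0.4 = 7.275.
Gear pair MA = 77/42 = 1.8333.
Combined ideal MA = 3.2615 × 7.275 × 1.8333 = 43.501.
Effort = load / MA = 18573 / 43.501 = 426.96 N.

427.0 N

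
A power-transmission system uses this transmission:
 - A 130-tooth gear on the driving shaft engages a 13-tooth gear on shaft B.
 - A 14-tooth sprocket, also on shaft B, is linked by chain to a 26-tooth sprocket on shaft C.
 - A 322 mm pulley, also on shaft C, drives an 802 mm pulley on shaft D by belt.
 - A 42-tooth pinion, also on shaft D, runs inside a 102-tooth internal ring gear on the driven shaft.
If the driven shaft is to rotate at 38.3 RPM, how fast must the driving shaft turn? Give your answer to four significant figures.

Overall ratio R = 0.1 × 1.8571 × 2.4907 × 2.4286 = 1.1233.
Required input speed = output speed × R = 38.3 × 1.1233 = 43.024 RPM.

43.02 RPM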